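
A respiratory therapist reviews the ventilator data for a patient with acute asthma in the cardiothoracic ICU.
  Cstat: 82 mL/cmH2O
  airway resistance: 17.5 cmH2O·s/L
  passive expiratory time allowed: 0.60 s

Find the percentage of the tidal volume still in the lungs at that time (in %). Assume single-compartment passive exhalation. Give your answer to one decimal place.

65.8

τ = R × C = 17.5 × 82 mL/cmH2O = 17.5 × 0.082 L/cmH2O = 1.435 s.
Passive exhalation: V(t)/V₀ = e^(−t/τ) = e^(−0.60/1.435) = 0.6583.
Fraction remaining = 0.6583 → 65.83%.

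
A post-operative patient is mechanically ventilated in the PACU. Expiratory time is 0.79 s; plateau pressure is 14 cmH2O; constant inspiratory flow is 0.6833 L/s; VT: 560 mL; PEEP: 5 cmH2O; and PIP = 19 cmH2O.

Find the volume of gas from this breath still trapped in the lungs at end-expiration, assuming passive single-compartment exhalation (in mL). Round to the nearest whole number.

R = (PIP − Pplat)/V̇ = (19 − 14) / 0.6833 = 5.0/0.6833 = 7.317 cmH2O·s/L.
C = Vt/(Pplat − PEEP) = 560.0 / (14 − 5) = 560.0/9.0 = 62.222 mL/cmH2O.
τ = R × C = 7.317 × 0.06222 L/cmH2O = 0.4553 s.
Fraction remaining = e^(−Te/τ) = e^(−0.79/0.4553) = 0.1764.
Trapped volume = 560.0 × 0.1764 = 98.784 mL.

99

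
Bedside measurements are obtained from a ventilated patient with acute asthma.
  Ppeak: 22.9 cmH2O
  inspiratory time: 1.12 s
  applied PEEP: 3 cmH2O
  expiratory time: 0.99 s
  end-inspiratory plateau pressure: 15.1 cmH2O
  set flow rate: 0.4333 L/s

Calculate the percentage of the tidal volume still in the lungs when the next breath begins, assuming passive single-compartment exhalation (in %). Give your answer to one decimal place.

Vt = flow × Ti = 0.4333 L/s × 1.12 s × 1000 mL/L = 485.3 mL.
R = (PIP − Pplat)/V̇ = (22.9 − 15.1) / 0.4333 = 7.8/0.4333 = 18.001 cmH2O·s/L.
C = Vt/(Pplat − PEEP) = 485.3 / (15.1 − 3) = 485.3/12.1 = 40.107 mL/cmH2O.
τ = R × C = 18.001 × 0.04011 L/cmH2O = 0.722 s.
Fraction remaining at end-expiration = e^(−Te/τ) = e^(−0.99/0.722) = 0.2538 → 25.38%.

25.4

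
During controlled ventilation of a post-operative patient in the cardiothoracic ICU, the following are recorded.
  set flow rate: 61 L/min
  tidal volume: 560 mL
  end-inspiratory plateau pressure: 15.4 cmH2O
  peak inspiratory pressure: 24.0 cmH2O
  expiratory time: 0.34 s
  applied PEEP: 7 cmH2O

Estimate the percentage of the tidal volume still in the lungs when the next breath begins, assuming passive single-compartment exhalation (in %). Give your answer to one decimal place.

Flow: 61 L/min ÷ 60 = 1.0167 L/s.
R = (PIP − Pplat)/V̇ = (24.0 − 15.4) / 1.0167 = 8.6/1.0167 = 8.459 cmH2O·s/L.
C = Vt/(Pplat − PEEP) = 560.0 / (15.4 − 7) = 560.0/8.4 = 66.667 mL/cmH2O.
τ = R × C = 8.459 × 0.06667 L/cmH2O = 0.564 s.
Fraction remaining at end-expiration = e^(−Te/τ) = e^(−0.34/0.564) = 0.5473 → 54.73%.

54.7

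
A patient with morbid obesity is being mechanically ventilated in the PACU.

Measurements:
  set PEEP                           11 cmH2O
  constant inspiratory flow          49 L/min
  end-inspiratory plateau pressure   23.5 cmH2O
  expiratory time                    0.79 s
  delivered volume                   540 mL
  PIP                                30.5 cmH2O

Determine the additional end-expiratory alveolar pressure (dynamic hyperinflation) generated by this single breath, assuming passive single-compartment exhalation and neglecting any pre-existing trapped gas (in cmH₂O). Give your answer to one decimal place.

Flow: 49 L/min ÷ 60 = 0.8167 L/s.
R = (PIP − Pplat)/V̇ = (30.5 − 23.5) / 0.8167 = 7.0/0.8167 = 8.571 cmH2O·s/L.
C = Vt/(Pplat − PEEP) = 540.0 / (23.5 − 11) = 540.0/12.5 = 43.2 mL/cmH2O.
τ = R × C = 8.571 × 0.0432 L/cmH2O = 0.3703 s.
Fraction remaining = e^(−Te/τ) = e^(−0.79/0.3703) = 0.1184; trapped volume = 540.0 × 0.1184 = 63.936 mL.
Additional alveolar pressure from trapping ≈ V_trapped / C = 63.936 / 43.2 = 1.48 cmH2O.

1.5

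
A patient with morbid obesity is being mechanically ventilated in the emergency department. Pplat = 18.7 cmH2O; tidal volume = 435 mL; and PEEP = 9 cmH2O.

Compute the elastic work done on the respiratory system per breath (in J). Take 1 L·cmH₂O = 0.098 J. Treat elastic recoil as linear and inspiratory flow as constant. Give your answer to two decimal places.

Elastic work ≈ ½ × (Pplat − PEEP) × Vt = 0.5 × (18.7 − 9) × 0.435 L = 0.5 × 9.7 × 0.435 = 2.11 L·cmH2O.
× 0.098 J/(L·cmH2O) → 0.2068 J.

0.21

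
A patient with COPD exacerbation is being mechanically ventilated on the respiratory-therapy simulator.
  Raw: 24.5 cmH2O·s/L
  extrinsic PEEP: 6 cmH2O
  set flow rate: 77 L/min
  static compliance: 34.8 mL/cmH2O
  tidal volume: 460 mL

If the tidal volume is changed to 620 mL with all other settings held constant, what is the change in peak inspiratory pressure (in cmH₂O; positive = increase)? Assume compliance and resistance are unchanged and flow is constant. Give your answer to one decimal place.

PIP = Vt/C + R·V̇ + PEEP (constant-flow equation of motion).
Only the elastic term changes: ΔPIP = ΔVt / C = (620 − 460) / 34.8 = 4.598 cmH2O.

4.6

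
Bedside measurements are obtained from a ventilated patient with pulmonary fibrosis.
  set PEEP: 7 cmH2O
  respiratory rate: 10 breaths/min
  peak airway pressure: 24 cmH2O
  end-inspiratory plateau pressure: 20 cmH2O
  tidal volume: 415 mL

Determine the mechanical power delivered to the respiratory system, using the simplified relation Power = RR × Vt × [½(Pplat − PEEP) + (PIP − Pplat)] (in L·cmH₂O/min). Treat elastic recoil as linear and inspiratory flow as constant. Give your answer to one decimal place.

43.6

Per-breath work = Vt × [½(Pplat−PEEP) + (PIP−Pplat)] = 0.415 × [0.5×13.0 + 4.0] = 0.415 × 10.5 = 4.358 L·cmH2O.
Power = 10 × 4.358 = 43.58 L·cmH2O/min.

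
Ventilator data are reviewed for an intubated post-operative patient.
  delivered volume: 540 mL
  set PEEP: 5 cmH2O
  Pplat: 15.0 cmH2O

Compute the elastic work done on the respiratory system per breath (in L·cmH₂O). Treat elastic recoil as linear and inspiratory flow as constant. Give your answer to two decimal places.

Elastic work ≈ ½ × (Pplat − PEEP) × Vt = 0.5 × (15.0 − 5) × 0.540 L = 0.5 × 10.0 × 0.540 = 2.7 L·cmH2O.

2.70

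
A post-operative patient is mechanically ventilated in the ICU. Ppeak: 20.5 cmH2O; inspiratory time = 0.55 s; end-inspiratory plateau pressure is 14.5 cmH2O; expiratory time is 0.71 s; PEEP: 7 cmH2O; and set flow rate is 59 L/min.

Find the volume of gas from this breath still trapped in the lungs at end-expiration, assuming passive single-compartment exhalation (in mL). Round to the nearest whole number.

Flow: 59 L/min ÷ 60 = 0.9833 L/s.
Vt = flow × Ti = 0.9833 L/s × 0.55 s × 1000 mL/L = 540.82 mL.
R = (PIP − Pplat)/V̇ = (20.5 − 14.5) / 0.9833 = 6.0/0.9833 = 6.102 cmH2O·s/L.
C = Vt/(Pplat − PEEP) = 540.82 / (14.5 − 7) = 540.82/7.5 = 72.109 mL/cmH2O.
τ = R × C = 6.102 × 0.07211 L/cmH2O = 0.44 s.
Fraction remaining = e^(−Te/τ) = e^(−0.71/0.44) = 0.1992.
Trapped volume = 540.82 × 0.1992 = 107.73 mL.

108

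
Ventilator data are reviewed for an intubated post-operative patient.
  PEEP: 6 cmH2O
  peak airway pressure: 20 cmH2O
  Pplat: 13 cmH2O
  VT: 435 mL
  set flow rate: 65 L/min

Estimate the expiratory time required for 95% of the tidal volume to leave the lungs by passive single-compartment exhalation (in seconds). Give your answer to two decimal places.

1.20

Flow: 65 L/min ÷ 60 = 1.0833 L/s.
R = (PIP − Pplat)/V̇ = (20 − 13) / 1.0833 = 7.0/1.0833 = 6.462 cmH2O·s/L.
C = Vt/(Pplat − PEEP) = 435.0 / (13 − 6) = 435.0/7.0 = 62.143 mL/cmH2O.
τ = R × C = 6.462 × 0.06214 L/cmH2O = 0.4015 s.
t = −τ·ln(1 − 0.95) = −0.4015·ln(0.05) = 1.203 s.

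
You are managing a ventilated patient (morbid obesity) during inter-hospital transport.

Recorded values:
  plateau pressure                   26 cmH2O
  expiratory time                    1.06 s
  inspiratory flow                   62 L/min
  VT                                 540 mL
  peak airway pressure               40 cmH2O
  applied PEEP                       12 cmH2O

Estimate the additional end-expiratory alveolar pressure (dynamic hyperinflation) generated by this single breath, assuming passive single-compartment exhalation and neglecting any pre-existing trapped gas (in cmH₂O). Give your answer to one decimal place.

Flow: 62 L/min ÷ 60 = 1.0333 L/s.
R = (PIP − Pplat)/V̇ = (40 − 26) / 1.0333 = 14.0/1.0333 = 13.549 cmH2O·s/L.
C = Vt/(Pplat − PEEP) = 540.0 / (26 − 12) = 540.0/14.0 = 38.571 mL/cmH2O.
τ = R × C = 13.549 × 0.03857 L/cmH2O = 0.5226 s.
Fraction remaining = e^(−Te/τ) = e^(−1.06/0.5226) = 0.1316; trapped volume = 540.0 × 0.1316 = 71.064 mL.
Additional alveolar pressure from trapping ≈ V_trapped / C = 71.064 / 38.571 = 1.842 cmH2O.

1.8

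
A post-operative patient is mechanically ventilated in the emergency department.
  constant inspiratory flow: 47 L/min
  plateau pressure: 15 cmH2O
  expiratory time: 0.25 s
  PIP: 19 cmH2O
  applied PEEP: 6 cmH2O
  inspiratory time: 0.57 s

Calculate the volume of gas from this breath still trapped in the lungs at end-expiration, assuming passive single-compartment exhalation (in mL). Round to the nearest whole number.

166

Flow: 47 L/min ÷ 60 = 0.7833 L/s.
Vt = flow × Ti = 0.7833 L/s × 0.57 s × 1000 mL/L = 446.48 mL.
R = (PIP − Pplat)/V̇ = (19 − 15) / 0.7833 = 4.0/0.7833 = 5.107 cmH2O·s/L.
C = Vt/(Pplat − PEEP) = 446.48 / (15 − 6) = 446.48/9.0 = 49.609 mL/cmH2O.
τ = R × C = 5.107 × 0.04961 L/cmH2O = 0.2534 s.
Fraction remaining = e^(−Te/τ) = e^(−0.25/0.2534) = 0.3728.
Trapped volume = 446.48 × 0.3728 = 166.45 mL.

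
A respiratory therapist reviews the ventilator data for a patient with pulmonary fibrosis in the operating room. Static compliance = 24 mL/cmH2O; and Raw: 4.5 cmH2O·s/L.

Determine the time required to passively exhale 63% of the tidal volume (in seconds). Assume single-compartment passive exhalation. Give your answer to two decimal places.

0.11

τ = R × C = 4.5 × 24 mL/cmH2O = 4.5 × 0.024 L/cmH2O = 0.108 s.
Exhaled fraction f = 1 − e^(−t/τ) → t = −τ·ln(1 − f) = −0.108·ln(0.37) = 0.1074 s.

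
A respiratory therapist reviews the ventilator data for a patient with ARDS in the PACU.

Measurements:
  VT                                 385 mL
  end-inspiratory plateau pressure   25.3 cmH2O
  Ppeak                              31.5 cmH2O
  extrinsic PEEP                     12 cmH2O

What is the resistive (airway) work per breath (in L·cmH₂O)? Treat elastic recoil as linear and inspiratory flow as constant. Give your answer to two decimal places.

2.39

With constant inspiratory flow the resistive pressure is constant at PIP − Pplat = 31.5 − 25.3 = 6.2 cmH2O, so resistive work = 6.2 × 0.385 = 2.387 L·cmH2O.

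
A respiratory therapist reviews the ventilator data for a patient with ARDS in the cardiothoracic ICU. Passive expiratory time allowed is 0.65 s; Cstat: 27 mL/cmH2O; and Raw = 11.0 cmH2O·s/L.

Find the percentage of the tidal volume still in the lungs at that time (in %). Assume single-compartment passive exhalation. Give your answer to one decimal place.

τ = R × C = 11.0 × 27 mL/cmH2O = 11.0 × 0.027 L/cmH2O = 0.297 s.
Passive exhalation: V(t)/V₀ = e^(−t/τ) = e^(−0.65/0.297) = 0.1121.
Fraction remaining = 0.1121 → 11.21%.

11.2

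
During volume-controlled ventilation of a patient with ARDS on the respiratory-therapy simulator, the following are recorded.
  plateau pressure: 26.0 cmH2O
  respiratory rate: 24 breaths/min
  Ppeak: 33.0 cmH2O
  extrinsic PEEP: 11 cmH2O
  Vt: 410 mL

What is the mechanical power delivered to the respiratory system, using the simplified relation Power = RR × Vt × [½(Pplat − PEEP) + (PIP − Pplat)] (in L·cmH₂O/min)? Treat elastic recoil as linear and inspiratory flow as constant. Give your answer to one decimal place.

Per-breath work = Vt × [½(Pplat−PEEP) + (PIP−Pplat)] = 0.410 × [0.5×15.0 + 7.0] = 0.410 × 14.5 = 5.945 L·cmH2O.
Power = 24 × 5.945 = 142.68 L·cmH2O/min.

142.7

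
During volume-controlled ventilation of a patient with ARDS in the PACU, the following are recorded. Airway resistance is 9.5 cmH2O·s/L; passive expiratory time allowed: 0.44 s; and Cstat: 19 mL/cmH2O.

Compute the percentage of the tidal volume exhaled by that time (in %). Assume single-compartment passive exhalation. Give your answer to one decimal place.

91.3

τ = R × C = 9.5 × 19 mL/cmH2O = 9.5 × 0.019 L/cmH2O = 0.1805 s.
Passive exhalation: V(t)/V₀ = e^(−t/τ) = e^(−0.44/0.1805) = 0.08736.
Fraction exhaled = 1 − 0.08736 = 0.9126 → 91.26%.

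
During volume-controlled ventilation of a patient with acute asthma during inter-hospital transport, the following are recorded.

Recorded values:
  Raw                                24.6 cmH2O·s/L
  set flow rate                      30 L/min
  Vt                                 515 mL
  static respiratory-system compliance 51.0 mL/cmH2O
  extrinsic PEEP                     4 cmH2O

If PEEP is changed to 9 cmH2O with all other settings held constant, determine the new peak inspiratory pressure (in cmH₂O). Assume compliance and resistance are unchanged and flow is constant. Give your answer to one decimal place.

Flow: 30 L/min ÷ 60 = 0.5 L/s.
PIP = Vt/C + R·V̇ + PEEP (constant-flow equation of motion).
Only the baseline term changes: ΔPIP = ΔPEEP = 9 − 4 = 5.0 cmH2O.
Original PIP = 515/51.0 + 24.6×0.5 + 4 = 26.398 cmH2O; new PIP = 26.398 + (5.0) = 31.398 cmH2O.

31.4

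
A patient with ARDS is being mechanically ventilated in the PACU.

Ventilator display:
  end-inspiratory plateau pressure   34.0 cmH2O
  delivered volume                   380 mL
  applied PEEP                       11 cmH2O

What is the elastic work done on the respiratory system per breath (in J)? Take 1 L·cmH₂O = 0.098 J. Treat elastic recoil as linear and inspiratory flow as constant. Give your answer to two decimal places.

0.43

Elastic work ≈ ½ × (Pplat − PEEP) × Vt = 0.5 × (34.0 − 11) × 0.380 L = 0.5 × 23.0 × 0.380 = 4.37 L·cmH2O.
× 0.098 J/(L·cmH2O) → 0.4283 J.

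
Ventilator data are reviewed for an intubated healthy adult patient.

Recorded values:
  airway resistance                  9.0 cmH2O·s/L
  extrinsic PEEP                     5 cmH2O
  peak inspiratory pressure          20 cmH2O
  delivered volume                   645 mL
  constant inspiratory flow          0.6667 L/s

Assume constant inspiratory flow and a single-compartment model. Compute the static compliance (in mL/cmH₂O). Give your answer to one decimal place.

71.7

Equation of motion (constant flow): PIP = Vt/C + R·V̇ + PEEP.
Vt/C = PIP − R·V̇ − PEEP = 20 − 9.0×0.6667 − 5 = 20 − 6.0 − 5 = 9.0 cmH2O.
C = Vt / 9.0 = 645 / 9.0 = 71.667 mL/cmH2O.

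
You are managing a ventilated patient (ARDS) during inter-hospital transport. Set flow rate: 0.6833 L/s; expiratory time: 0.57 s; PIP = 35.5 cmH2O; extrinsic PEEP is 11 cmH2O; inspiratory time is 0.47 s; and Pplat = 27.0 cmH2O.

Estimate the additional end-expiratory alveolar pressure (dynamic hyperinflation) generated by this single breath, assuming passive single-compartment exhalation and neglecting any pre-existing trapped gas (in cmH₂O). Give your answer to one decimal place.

1.6

Vt = flow × Ti = 0.6833 L/s × 0.47 s × 1000 mL/L = 321.15 mL.
R = (PIP − Pplat)/V̇ = (35.5 − 27.0) / 0.6833 = 8.5/0.6833 = 12.44 cmH2O·s/L.
C = Vt/(Pplat − PEEP) = 321.15 / (27.0 − 11) = 321.15/16.0 = 20.072 mL/cmH2O.
τ = R × C = 12.44 × 0.02007 L/cmH2O = 0.2497 s.
Fraction remaining = e^(−Te/τ) = e^(−0.57/0.2497) = 0.102; trapped volume = 321.15 × 0.102 = 32.757 mL.
Additional alveolar pressure from trapping ≈ V_trapped / C = 32.757 / 20.072 = 1.632 cmH2O.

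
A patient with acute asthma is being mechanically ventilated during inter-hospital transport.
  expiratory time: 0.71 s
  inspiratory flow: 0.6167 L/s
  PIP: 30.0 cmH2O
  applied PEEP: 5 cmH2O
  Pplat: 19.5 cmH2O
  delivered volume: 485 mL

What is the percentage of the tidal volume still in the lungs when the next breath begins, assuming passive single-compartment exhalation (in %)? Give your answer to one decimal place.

28.7

R = (PIP − Pplat)/V̇ = (30.0 − 19.5) / 0.6167 = 10.5/0.6167 = 17.026 cmH2O·s/L.
C = Vt/(Pplat − PEEP) = 485.0 / (19.5 − 5) = 485.0/14.5 = 33.448 mL/cmH2O.
τ = R × C = 17.026 × 0.03345 L/cmH2O = 0.5695 s.
Fraction remaining at end-expiration = e^(−Te/τ) = e^(−0.71/0.5695) = 0.2874 → 28.74%.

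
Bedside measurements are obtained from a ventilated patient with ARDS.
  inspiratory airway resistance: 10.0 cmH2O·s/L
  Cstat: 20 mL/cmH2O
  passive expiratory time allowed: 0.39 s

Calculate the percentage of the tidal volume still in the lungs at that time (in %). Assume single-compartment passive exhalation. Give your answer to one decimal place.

τ = R × C = 10.0 × 20 mL/cmH2O = 10.0 × 0.020 L/cmH2O = 0.2 s.
Passive exhalation: V(t)/V₀ = e^(−t/τ) = e^(−0.39/0.2) = 0.1423.
Fraction remaining = 0.1423 → 14.23%.

14.2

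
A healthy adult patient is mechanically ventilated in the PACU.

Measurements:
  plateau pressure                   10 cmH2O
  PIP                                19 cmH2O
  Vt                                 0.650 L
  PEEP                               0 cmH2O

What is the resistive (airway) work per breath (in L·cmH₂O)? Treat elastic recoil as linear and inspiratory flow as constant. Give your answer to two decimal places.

With constant inspiratory flow the resistive pressure is constant at PIP − Pplat = 19 − 10 = 9.0 cmH2O, so resistive work = 9.0 × 0.650 = 5.85 L·cmH2O.

5.85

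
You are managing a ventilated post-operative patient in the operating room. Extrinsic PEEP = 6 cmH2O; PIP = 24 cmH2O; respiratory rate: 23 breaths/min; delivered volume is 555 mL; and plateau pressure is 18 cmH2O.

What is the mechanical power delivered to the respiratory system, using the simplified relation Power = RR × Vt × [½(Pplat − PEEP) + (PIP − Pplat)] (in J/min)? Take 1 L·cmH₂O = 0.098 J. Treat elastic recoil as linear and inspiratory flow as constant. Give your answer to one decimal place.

15.0

Per-breath work = Vt × [½(Pplat−PEEP) + (PIP−Pplat)] = 0.555 × [0.5×12.0 + 6.0] = 0.555 × 12.0 = 6.66 L·cmH2O.
Power = 23 × 6.66 = 153.18 L·cmH2O/min.
× 0.098 J/(L·cmH2O) → 15.012 J/min.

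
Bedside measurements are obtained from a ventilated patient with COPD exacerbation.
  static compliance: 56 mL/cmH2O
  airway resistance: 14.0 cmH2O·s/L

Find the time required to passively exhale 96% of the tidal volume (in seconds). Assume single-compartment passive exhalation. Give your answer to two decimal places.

τ = R × C = 14.0 × 56 mL/cmH2O = 14.0 × 0.056 L/cmH2O = 0.784 s.
Exhaled fraction f = 1 − e^(−t/τ) → t = −τ·ln(1 − f) = −0.784·ln(0.04) = 2.524 s.

2.52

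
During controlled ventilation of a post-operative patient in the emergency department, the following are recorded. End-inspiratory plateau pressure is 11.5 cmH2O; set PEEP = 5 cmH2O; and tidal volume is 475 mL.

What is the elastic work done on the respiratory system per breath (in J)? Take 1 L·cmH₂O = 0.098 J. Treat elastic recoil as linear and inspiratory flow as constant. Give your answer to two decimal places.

Elastic work ≈ ½ × (Pplat − PEEP) × Vt = 0.5 × (11.5 − 5) × 0.475 L = 0.5 × 6.5 × 0.475 = 1.544 L·cmH2O.
× 0.098 J/(L·cmH2O) → 0.1513 J.

0.15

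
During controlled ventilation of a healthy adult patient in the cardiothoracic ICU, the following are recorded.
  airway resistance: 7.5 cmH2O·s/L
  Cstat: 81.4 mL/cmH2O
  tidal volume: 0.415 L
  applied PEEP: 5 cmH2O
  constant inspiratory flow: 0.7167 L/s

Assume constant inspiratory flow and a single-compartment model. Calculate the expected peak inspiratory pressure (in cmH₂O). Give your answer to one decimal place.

15.5

Equation of motion (constant flow): PIP = Vt/C + R·V̇ + PEEP.
PIP = 415/81.4 + 7.5×0.7167 + 5 = 5.098 + 5.375 + 5 = 15.473 cmH2O.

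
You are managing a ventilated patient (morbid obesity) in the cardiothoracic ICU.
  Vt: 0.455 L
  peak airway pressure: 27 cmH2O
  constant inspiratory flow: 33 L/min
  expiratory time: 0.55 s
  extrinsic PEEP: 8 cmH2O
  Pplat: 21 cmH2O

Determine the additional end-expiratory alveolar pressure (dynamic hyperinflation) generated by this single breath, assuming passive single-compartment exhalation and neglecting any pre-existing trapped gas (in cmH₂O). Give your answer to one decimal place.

Flow: 33 L/min ÷ 60 = 0.55 L/s.
R = (PIP − Pplat)/V̇ = (27 − 21) / 0.55 = 6.0/0.55 = 10.909 cmH2O·s/L.
C = Vt/(Pplat − PEEP) = 455.0 / (21 − 8) = 455.0/13.0 = 35.0 mL/cmH2O.
τ = R × C = 10.909 × 0.035 L/cmH2O = 0.3818 s.
Fraction remaining = e^(−Te/τ) = e^(−0.55/0.3818) = 0.2368; trapped volume = 455.0 × 0.2368 = 107.74 mL.
Additional alveolar pressure from trapping ≈ V_trapped / C = 107.74 / 35.0 = 3.078 cmH2O.

3.1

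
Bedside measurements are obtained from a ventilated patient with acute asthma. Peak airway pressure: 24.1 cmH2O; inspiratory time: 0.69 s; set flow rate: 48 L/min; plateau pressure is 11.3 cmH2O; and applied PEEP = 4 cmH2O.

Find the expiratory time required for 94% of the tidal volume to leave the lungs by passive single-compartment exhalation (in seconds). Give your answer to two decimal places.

3.40

Flow: 48 L/min ÷ 60 = 0.8 L/s.
Vt = flow × Ti = 0.8 L/s × 0.69 s × 1000 mL/L = 552.0 mL.
R = (PIP − Pplat)/V̇ = (24.1 − 11.3) / 0.8 = 12.8/0.8 = 16.0 cmH2O·s/L.
C = Vt/(Pplat − PEEP) = 552.0 / (11.3 − 4) = 552.0/7.3 = 75.616 mL/cmH2O.
τ = R × C = 16.0 × 0.07562 L/cmH2O = 1.21 s.
t = −τ·ln(1 − 0.94) = −1.21·ln(0.06) = 3.404 s.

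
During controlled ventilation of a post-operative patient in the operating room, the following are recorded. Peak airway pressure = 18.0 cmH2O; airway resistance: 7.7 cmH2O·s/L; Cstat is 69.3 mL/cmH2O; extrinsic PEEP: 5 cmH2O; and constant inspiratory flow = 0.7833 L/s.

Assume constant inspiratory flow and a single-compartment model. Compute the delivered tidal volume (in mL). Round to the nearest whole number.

483

Equation of motion (constant flow): PIP = Vt/C + R·V̇ + PEEP.
Vt/C = PIP − R·V̇ − PEEP = 18.0 − 6.031 − 5 = 6.969 cmH2O.
Vt = C × 6.969 = 69.3 × 6.969 = 482.95 mL.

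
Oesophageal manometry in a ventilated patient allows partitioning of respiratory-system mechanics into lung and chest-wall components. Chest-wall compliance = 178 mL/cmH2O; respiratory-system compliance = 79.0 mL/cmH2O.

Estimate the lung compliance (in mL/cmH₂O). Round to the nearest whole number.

142

1/CL = 1/Crs − 1/Ccw.
1/CL = 1/79.0 − 1/178 = 0.00704.
CL = 142.05 mL/cmH2O.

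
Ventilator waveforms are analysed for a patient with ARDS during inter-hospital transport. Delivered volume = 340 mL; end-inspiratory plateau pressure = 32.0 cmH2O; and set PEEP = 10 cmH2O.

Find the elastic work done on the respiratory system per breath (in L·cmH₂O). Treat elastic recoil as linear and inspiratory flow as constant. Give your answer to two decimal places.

3.74

Elastic work ≈ ½ × (Pplat − PEEP) × Vt = 0.5 × (32.0 − 10) × 0.340 L = 0.5 × 22.0 × 0.340 = 3.74 L·cmH2O.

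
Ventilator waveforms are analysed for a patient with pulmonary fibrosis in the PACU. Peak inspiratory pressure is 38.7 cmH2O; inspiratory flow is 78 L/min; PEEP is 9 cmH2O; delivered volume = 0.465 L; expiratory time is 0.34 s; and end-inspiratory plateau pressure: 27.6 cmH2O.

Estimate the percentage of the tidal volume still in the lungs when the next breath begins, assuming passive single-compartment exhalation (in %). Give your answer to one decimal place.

Flow: 78 L/min ÷ 60 = 1.3 L/s.
R = (PIP − Pplat)/V̇ = (38.7 − 27.6) / 1.3 = 11.1/1.3 = 8.538 cmH2O·s/L.
C = Vt/(Pplat − PEEP) = 465.0 / (27.6 − 9) = 465.0/18.6 = 25.0 mL/cmH2O.
τ = R × C = 8.538 × 0.025 L/cmH2O = 0.2135 s.
Fraction remaining at end-expiration = e^(−Te/τ) = e^(−0.34/0.2135) = 0.2034 → 20.34%.

20.3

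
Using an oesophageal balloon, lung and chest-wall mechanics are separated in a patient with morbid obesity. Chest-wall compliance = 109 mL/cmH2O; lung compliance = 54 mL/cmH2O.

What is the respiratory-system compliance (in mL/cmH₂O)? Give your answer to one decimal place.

Lung and chest wall are elastances in series: 1/Crs = 1/CL + 1/Ccw.
1/Crs = 1/54 + 1/109 = 0.02769.
Crs = 36.114 mL/cmH2O.

36.1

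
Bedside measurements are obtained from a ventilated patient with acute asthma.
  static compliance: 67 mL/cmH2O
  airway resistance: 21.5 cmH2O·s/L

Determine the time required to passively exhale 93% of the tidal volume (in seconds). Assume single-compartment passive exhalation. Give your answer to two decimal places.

3.83

τ = R × C = 21.5 × 67 mL/cmH2O = 21.5 × 0.067 L/cmH2O = 1.441 s.
Exhaled fraction f = 1 − e^(−t/τ) → t = −τ·ln(1 − f) = −1.441·ln(0.07) = 3.832 s.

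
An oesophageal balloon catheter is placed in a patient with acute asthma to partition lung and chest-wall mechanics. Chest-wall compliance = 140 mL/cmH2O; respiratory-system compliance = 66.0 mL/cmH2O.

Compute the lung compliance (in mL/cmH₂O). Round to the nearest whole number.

1/CL = 1/Crs − 1/Ccw.
1/CL = 1/66.0 − 1/140 = 0.008009.
CL = 124.86 mL/cmH2O.

125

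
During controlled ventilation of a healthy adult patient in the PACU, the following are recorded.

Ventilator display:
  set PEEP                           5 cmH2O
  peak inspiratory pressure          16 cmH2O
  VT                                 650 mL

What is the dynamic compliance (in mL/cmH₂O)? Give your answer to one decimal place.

59.1

Dynamic compliance = Vt / (PIP − PEEP) = 650 / (16 − 5) = 650 / 11.0 = 59.091 mL/cmH2O.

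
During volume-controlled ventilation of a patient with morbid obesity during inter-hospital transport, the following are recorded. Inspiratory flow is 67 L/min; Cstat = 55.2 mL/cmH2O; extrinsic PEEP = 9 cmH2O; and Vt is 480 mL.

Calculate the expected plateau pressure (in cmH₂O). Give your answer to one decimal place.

17.7

Pplat = PEEP + Vt / Cstat = 9 + 480 / 55.2 = 9 + 8.696 = 17.696 cmH2O.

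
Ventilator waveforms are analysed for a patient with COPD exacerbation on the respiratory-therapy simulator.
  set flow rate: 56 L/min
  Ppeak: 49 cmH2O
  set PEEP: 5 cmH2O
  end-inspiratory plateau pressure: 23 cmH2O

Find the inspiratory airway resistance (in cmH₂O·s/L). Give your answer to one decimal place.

27.9

Flow: 56 L/min ÷ 60 = 0.9333 L/s.
Raw = (PIP − Pplat) / flow = (49 − 23) / 0.9333 = 26.0 / 0.9333 = 27.858 cmH2O·s/L.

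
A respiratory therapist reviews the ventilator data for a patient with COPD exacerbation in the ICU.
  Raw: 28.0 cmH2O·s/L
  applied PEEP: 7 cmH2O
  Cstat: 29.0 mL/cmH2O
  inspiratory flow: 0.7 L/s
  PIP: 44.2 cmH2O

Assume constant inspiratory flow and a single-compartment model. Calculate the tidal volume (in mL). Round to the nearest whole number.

Equation of motion (constant flow): PIP = Vt/C + R·V̇ + PEEP.
Vt/C = PIP − R·V̇ − PEEP = 44.2 − 19.6 − 7 = 17.6 cmH2O.
Vt = C × 17.6 = 29.0 × 17.6 = 510.4 mL.

510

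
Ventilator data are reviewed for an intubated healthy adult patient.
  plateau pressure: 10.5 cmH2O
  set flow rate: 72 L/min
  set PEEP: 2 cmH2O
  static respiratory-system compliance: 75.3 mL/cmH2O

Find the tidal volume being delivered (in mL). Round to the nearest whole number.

640

Vt = Cstat × (Pplat − PEEP) = 75.3 × (10.5 − 2) = 75.3 × 8.5 = 640.05 mL.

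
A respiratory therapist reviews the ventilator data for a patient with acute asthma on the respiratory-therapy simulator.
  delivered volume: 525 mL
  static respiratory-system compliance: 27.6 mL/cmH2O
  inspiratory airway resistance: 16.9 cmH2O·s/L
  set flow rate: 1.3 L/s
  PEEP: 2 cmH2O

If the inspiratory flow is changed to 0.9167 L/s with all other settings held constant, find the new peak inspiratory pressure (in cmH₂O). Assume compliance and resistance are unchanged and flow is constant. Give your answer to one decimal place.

36.5

PIP = Vt/C + R·V̇ + PEEP (constant-flow equation of motion).
Only the resistive term changes: ΔPIP = R × ΔV̇ = 16.9 × (0.9167 − 1.3) = 16.9 × -0.3833 = -6.478 cmH2O.
Original PIP = 525/27.6 + 16.9×1.3 + 2 = 42.992 cmH2O; new PIP = 42.992 + (-6.478) = 36.514 cmH2O.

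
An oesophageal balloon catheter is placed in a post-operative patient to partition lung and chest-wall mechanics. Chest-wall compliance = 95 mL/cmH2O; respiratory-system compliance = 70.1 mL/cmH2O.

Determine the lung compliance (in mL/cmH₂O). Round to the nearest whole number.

1/CL = 1/Crs − 1/Ccw.
1/CL = 1/70.1 − 1/95 = 0.003739.
CL = 267.45 mL/cmH2O.

267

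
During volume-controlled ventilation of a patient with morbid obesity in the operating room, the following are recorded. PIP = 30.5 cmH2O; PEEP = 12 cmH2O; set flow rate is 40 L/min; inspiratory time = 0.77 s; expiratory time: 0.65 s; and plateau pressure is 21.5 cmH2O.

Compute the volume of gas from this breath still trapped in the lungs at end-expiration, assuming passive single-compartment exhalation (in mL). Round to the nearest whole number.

211

Flow: 40 L/min ÷ 60 = 0.6667 L/s.
Vt = flow × Ti = 0.6667 L/s × 0.77 s × 1000 mL/L = 513.36 mL.
R = (PIP − Pplat)/V̇ = (30.5 − 21.5) / 0.6667 = 9.0/0.6667 = 13.499 cmH2O·s/L.
C = Vt/(Pplat − PEEP) = 513.36 / (21.5 − 12) = 513.36/9.5 = 54.038 mL/cmH2O.
τ = R × C = 13.499 × 0.05404 L/cmH2O = 0.7295 s.
Fraction remaining = e^(−Te/τ) = e^(−0.65/0.7295) = 0.4102.
Trapped volume = 513.36 × 0.4102 = 210.58 mL.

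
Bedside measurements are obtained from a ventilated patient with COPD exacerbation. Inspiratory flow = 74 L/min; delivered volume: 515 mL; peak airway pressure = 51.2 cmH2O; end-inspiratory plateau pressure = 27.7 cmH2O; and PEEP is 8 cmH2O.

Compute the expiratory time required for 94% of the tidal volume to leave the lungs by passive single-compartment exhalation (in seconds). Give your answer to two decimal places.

1.40

Flow: 74 L/min ÷ 60 = 1.2333 L/s.
R = (PIP − Pplat)/V̇ = (51.2 − 27.7) / 1.2333 = 23.5/1.2333 = 19.055 cmH2O·s/L.
C = Vt/(Pplat − PEEP) = 515.0 / (27.7 − 8) = 515.0/19.7 = 26.142 mL/cmH2O.
τ = R × C = 19.055 × 0.02614 L/cmH2O = 0.4981 s.
t = −τ·ln(1 − 0.94) = −0.4981·ln(0.06) = 1.401 s.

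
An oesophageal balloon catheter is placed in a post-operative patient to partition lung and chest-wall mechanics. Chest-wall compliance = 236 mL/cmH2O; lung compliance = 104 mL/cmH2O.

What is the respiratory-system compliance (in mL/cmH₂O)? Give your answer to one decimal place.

72.2

Lung and chest wall are elastances in series: 1/Crs = 1/CL + 1/Ccw.
1/Crs = 1/104 + 1/236 = 0.01385.
Crs = 72.202 mL/cmH2O.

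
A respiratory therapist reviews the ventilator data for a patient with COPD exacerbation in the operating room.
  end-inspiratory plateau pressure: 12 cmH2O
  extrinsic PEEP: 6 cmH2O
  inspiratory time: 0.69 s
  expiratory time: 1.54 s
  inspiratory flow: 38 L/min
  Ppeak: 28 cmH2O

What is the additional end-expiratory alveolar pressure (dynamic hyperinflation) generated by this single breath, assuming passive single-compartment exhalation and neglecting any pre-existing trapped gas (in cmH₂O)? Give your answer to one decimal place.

2.6

Flow: 38 L/min ÷ 60 = 0.6333 L/s.
Vt = flow × Ti = 0.6333 L/s × 0.69 s × 1000 mL/L = 436.98 mL.
R = (PIP − Pplat)/V̇ = (28 − 12) / 0.6333 = 16.0/0.6333 = 25.264 cmH2O·s/L.
C = Vt/(Pplat − PEEP) = 436.98 / (12 − 6) = 436.98/6.0 = 72.83 mL/cmH2O.
τ = R × C = 25.264 × 0.07283 L/cmH2O = 1.84 s.
Fraction remaining = e^(−Te/τ) = e^(−1.54/1.84) = 0.433; trapped volume = 436.98 × 0.433 = 189.21 mL.
Additional alveolar pressure from trapping ≈ V_trapped / C = 189.21 / 72.83 = 2.598 cmH2O.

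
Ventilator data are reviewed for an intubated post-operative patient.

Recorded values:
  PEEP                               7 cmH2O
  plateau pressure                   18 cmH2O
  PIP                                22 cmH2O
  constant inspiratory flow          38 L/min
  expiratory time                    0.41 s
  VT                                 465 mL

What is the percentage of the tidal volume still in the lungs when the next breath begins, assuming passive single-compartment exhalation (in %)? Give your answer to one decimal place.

Flow: 38 L/min ÷ 60 = 0.6333 L/s.
R = (PIP − Pplat)/V̇ = (22 − 18) / 0.6333 = 4.0/0.6333 = 6.316 cmH2O·s/L.
C = Vt/(Pplat − PEEP) = 465.0 / (18 − 7) = 465.0/11.0 = 42.273 mL/cmH2O.
τ = R × C = 6.316 × 0.04227 L/cmH2O = 0.267 s.
Fraction remaining at end-expiration = e^(−Te/τ) = e^(−0.41/0.267) = 0.2153 → 21.53%.

21.5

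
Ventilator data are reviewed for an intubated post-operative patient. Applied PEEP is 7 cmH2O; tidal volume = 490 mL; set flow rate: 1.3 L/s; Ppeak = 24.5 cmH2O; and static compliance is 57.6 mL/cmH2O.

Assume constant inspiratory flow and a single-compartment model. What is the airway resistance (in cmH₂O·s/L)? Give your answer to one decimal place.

Equation of motion (constant flow): PIP = Vt/C + R·V̇ + PEEP.
R·V̇ = PIP − Vt/C − PEEP = 24.5 − 490/57.6 − 7 = 24.5 − 8.507 − 7 = 8.993 cmH2O.
R = 8.993 / 1.3 = 6.918 cmH2O·s/L.

6.9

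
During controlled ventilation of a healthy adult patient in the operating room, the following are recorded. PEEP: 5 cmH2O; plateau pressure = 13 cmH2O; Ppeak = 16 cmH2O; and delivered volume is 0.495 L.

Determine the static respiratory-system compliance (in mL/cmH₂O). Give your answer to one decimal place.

Cstat = Vt / (Pplat − PEEP) = 495 / (13 − 5) = 495 / 8.0 = 61.875 mL/cmH2O.

61.9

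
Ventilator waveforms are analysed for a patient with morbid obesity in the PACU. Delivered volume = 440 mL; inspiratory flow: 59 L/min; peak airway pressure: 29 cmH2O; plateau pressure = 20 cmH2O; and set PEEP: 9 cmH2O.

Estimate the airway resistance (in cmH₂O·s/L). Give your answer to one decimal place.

Flow: 59 L/min ÷ 60 = 0.9833 L/s.
Raw = (PIP − Pplat) / flow = (29 − 20) / 0.9833 = 9.0 / 0.9833 = 9.153 cmH2O·s/L.

9.2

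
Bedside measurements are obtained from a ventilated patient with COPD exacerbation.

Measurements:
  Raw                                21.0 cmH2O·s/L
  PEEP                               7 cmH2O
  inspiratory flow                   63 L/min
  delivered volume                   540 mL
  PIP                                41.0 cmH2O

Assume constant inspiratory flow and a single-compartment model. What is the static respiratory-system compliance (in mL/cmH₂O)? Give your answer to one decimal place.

45.2

Flow: 63 L/min ÷ 60 = 1.05 L/s.
Equation of motion (constant flow): PIP = Vt/C + R·V̇ + PEEP.
Vt/C = PIP − R·V̇ − PEEP = 41.0 − 21.0×1.05 − 7 = 41.0 − 22.05 − 7 = 11.95 cmH2O.
C = Vt / 11.95 = 540 / 11.95 = 45.188 mL/cmH2O.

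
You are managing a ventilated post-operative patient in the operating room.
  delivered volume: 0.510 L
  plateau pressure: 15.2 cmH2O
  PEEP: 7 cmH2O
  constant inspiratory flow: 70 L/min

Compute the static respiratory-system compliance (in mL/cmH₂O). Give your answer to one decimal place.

Cstat = Vt / (Pplat − PEEP) = 510 / (15.2 − 7) = 510 / 8.2 = 62.195 mL/cmH2O.

62.2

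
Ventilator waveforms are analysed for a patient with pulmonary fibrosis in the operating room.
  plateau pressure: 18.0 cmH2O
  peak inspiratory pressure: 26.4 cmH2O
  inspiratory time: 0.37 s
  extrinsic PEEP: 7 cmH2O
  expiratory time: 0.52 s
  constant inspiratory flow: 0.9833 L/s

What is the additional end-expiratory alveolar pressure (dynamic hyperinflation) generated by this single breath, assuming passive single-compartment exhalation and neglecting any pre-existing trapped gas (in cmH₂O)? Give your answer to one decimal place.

1.7

Vt = flow × Ti = 0.9833 L/s × 0.37 s × 1000 mL/L = 363.82 mL.
R = (PIP − Pplat)/V̇ = (26.4 − 18.0) / 0.9833 = 8.4/0.9833 = 8.543 cmH2O·s/L.
C = Vt/(Pplat − PEEP) = 363.82 / (18.0 − 7) = 363.82/11.0 = 33.075 mL/cmH2O.
τ = R × C = 8.543 × 0.03308 L/cmH2O = 0.2826 s.
Fraction remaining = e^(−Te/τ) = e^(−0.52/0.2826) = 0.1588; trapped volume = 363.82 × 0.1588 = 57.775 mL.
Additional alveolar pressure from trapping ≈ V_trapped / C = 57.775 / 33.075 = 1.747 cmH2O.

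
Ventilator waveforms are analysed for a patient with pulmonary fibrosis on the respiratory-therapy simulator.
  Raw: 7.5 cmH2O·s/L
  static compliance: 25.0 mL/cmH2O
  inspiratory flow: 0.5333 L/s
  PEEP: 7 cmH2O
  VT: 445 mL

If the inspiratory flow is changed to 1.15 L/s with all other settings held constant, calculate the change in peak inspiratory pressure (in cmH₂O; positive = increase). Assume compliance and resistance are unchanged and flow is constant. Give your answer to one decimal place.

4.6

PIP = Vt/C + R·V̇ + PEEP (constant-flow equation of motion).
Only the resistive term changes: ΔPIP = R × ΔV̇ = 7.5 × (1.15 − 0.5333) = 7.5 × 0.6167 = 4.625 cmH2O.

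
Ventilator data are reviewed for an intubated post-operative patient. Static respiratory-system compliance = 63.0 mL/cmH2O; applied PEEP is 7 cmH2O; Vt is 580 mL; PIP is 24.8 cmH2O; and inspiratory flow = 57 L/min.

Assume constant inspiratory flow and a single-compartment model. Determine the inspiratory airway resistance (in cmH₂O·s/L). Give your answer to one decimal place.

Flow: 57 L/min ÷ 60 = 0.95 L/s.
Equation of motion (constant flow): PIP = Vt/C + R·V̇ + PEEP.
R·V̇ = PIP − Vt/C − PEEP = 24.8 − 580/63.0 − 7 = 24.8 − 9.206 − 7 = 8.594 cmH2O.
R = 8.594 / 0.95 = 9.046 cmH2O·s/L.

9.0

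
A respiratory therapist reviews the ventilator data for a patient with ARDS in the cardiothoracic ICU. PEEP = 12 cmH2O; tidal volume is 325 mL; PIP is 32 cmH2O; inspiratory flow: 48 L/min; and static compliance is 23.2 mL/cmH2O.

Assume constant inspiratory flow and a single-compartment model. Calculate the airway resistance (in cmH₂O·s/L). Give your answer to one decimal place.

7.5

Flow: 48 L/min ÷ 60 = 0.8 L/s.
Equation of motion (constant flow): PIP = Vt/C + R·V̇ + PEEP.
R·V̇ = PIP − Vt/C − PEEP = 32 − 325/23.2 − 12 = 32 − 14.009 − 12 = 5.991 cmH2O.
R = 5.991 / 0.8 = 7.489 cmH2O·s/L.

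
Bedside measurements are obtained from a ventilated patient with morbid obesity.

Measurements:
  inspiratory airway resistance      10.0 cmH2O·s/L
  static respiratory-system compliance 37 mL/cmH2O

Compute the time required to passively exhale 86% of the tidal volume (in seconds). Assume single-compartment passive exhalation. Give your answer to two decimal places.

0.73

τ = R × C = 10.0 × 37 mL/cmH2O = 10.0 × 0.037 L/cmH2O = 0.37 s.
Exhaled fraction f = 1 − e^(−t/τ) → t = −τ·ln(1 − f) = −0.37·ln(0.14) = 0.7275 s.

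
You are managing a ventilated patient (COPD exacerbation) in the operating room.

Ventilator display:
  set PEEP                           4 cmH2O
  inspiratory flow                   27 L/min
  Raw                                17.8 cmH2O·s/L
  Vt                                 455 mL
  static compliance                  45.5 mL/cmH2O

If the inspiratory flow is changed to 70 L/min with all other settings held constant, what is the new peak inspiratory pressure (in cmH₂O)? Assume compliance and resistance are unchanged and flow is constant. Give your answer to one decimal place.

34.8

Flow: 27 L/min ÷ 60 = 0.45 L/s.
New flow: 70 L/min ÷ 60 = 1.1667 L/s.
PIP = Vt/C + R·V̇ + PEEP (constant-flow equation of motion).
Only the resistive term changes: ΔPIP = R × ΔV̇ = 17.8 × (1.1667 − 0.45) = 17.8 × 0.7167 = 12.757 cmH2O.
Original PIP = 455/45.5 + 17.8×0.45 + 4 = 22.01 cmH2O; new PIP = 22.01 + (12.757) = 34.767 cmH2O.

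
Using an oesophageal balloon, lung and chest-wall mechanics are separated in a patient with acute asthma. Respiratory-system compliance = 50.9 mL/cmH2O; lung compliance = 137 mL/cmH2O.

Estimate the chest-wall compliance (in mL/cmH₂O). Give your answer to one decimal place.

81.0

1/Ccw = 1/Crs − 1/CL.
1/Ccw = 1/50.9 − 1/137 = 0.01235.
Ccw = 80.972 mL/cmH2O.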